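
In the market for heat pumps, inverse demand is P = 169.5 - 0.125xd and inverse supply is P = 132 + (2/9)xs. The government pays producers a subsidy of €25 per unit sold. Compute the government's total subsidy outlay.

Pre-subsidy: 169.5 - 0.125x = 132 + (2/9)x gives x* = 108 and P* = 156.
With the subsidy, sellers receive Ps = Pb + 25 for each unit, where Pb is the price buyers pay.
On the curves, Pb = 169.5 - 0.125x and Ps = 132 + (2/9)x; the wedge Ps − Pb = 25 gives 132 + (2/9)x − (169.5 - 0.125x) = 25, so x' = 180.
Then Pb = 169.5 − 0.125·180 = 147 and Ps = 132 + (2/9)·180 = 172.
Government outlay = subsidy × quantity = 25 × 180 = 4500.

Government cost = €4500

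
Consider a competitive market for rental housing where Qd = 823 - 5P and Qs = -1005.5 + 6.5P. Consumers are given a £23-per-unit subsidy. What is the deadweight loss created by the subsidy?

Pre-subsidy: 823 - 5P = -1005.5 + 6.5P gives P* = 159, Q* = 28.
With the rebate, buyers effectively pay Pb = Ps − 23, where Ps is the price sellers receive.
Demand in terms of Ps becomes Qd = 823 − 5(Ps − 23) = 938 - 5Ps. Setting this equal to supply: 938 - 5Ps = -1005.5 + 6.5Ps, so Ps = 169.
Buyers pay Pb = 169 − 23 = 146; Q' = -1005.5 + 6.5·169 = 93.
The subsidy expands output by 93 − 28 = 65 past the efficient level; on those units the gap between marginal cost and willingness to pay runs from 0 up to 23.
DWL = ½ × 23 × 65 = 747.5.

Deadweight loss = £747.5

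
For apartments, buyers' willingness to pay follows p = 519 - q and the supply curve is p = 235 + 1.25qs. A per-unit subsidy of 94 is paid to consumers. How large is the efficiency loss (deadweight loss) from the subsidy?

Pre-subsidy: 519 - q = 235 + 1.25q gives q* = 1136/9 and p* = 3535/9.
With the rebate, buyers effectively pay pb = ps − 94, where ps is the price sellers receive.
On the curves, pb = 519 - q and ps = 235 + 1.25q; the wedge ps − pb = 94 gives 235 + 1.25q − (519 - q) = 94, so q' = 168.
Then pb = 519 − 1·168 = 351 and ps = 235 + 1.25·168 = 445.
The subsidy expands output by 168 − 1136/9 = 376/9 past the efficient level; on those units the gap between marginal cost and willingness to pay runs from 0 up to 94.
DWL = ½ × 94 × 376/9 = 17672/9.

Deadweight loss = 17672/9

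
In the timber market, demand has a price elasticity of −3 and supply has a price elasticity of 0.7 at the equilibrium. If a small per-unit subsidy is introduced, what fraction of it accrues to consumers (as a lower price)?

For a small subsidy around the equilibrium, the benefit split depends on the relative slopes, which at a point are proportional to the elasticities.
Buyer share = εs/(εs + |εd|) = 0.7/(0.7 + 3) = 7/37; seller share = |εd|/(εs + |εd|) = 30/37.

Consumer share = 7/37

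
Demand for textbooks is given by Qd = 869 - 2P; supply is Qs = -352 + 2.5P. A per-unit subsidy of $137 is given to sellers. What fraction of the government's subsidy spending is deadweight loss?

Pre-subsidy: 869 - 2P = -352 + 2.5P gives P* = 814/3, Q* = 979/3.
With the subsidy, sellers receive Ps = Pb + 137 for each unit, where Pb is the price buyers pay.
Supply in terms of Pb becomes Qs = -352 + 2.5(Pb + 137) = -9.5 + 2.5Pb. Setting this equal to demand: 869 - 2Pb = -9.5 + 2.5Pb, so Pb = 1757/9.
Sellers receive Ps = 1757/9 + 137 = 2990/9; Q' = 869 − 2·(1757/9) = 4307/9.
ΔCS = ½(979/3 + 4307/9)(814/3 − 1757/9) = 2481070/81; ΔPS = ½(979/3 + 4307/9)(2990/9 − 814/3) = 1984856/81.
Government spending = 137 × 4307/9 = 590059/9.
DWL = ½ × 137 × (4307/9 − 979/3) = 93845/9; fraction = (93845/9) / (590059/9) = 685/4307.

DWL / government spending = 685/4307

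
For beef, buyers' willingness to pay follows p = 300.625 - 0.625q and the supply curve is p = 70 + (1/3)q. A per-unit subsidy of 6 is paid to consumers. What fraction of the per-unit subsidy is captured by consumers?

Pre-subsidy: 300.625 - 0.625q = 70 + (1/3)q gives q* = 5535/23 and p* = 3455/23.
With the rebate, buyers effectively pay pb = ps − 6, where ps is the price sellers receive.
On the curves, pb = 300.625 - 0.625q and ps = 70 + (1/3)q; the wedge ps − pb = 6 gives 70 + (1/3)q − (300.625 - 0.625q) = 6, so q' = 5679/23.
Then pb = 300.625 − 0.625·(5679/23) = 3365/23 and ps = 70 + (1/3)·(5679/23) = 3503/23.
Buyers' price falls by p* − pb = 3455/23 − 3365/23 = 90/23; sellers' price rises by ps − p* = 3503/23 − 3455/23 = 48/23.
So consumers capture (90/23)/6 = 15/23 of each unit of subsidy.

Consumer share = 15/23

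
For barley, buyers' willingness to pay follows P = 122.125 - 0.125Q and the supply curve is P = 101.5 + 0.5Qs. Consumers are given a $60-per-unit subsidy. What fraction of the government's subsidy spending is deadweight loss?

DWL / government spending = 16/43

Pre-subsidy: 122.125 - 0.125Q = 101.5 + 0.5Q gives Q* = 33 and P* = 118.
With the rebate, buyers effectively pay Pb = Ps − 60, where Ps is the price sellers receive.
On the curves, Pb = 122.125 - 0.125Q and Ps = 101.5 + 0.5Q; the wedge Ps − Pb = 60 gives 101.5 + 0.5Q − (122.125 - 0.125Q) = 60, so Q' = 129.
Then Pb = 122.125 − 0.125·129 = 106 and Ps = 101.5 + 0.5·129 = 166.
ΔCS = ½(33 + 129)(118 − 106) = 972; ΔPS = ½(33 + 129)(166 − 118) = 3888.
Government spending = 60 × 129 = 7740.
DWL = ½ × 60 × (129 − 33) = 2880; fraction = 2880 / 7740 = 16/43.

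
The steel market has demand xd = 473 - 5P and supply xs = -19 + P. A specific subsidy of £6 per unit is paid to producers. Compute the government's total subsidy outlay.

Government cost = £408

Pre-subsidy: 473 - 5P = -19 + P gives P* = 82, x* = 63.
With the subsidy, sellers receive Ps = Pb + 6 for each unit, where Pb is the price buyers pay.
Supply in terms of Pb becomes xs = -19 + 1(Pb + 6) = -13 + Pb. Setting this equal to demand: 473 - 5Pb = -13 + Pb, so Pb = 81.
Sellers receive Ps = 81 + 6 = 87; x' = 473 − 5·81 = 68.
Government outlay = subsidy × quantity = 6 × 68 = 408.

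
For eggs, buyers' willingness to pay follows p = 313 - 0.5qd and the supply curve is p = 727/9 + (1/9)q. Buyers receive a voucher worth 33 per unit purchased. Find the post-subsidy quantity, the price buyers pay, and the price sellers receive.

q' = 434; buyers pay 96; sellers receive 129

Pre-subsidy: 313 - 0.5q = 727/9 + (1/9)q gives q* = 380 and p* = 123.
With the rebate, buyers effectively pay pb = ps − 33, where ps is the price sellers receive.
On the curves, pb = 313 - 0.5q and ps = 727/9 + (1/9)q; the wedge ps − pb = 33 gives 727/9 + (1/9)q − (313 - 0.5q) = 33, so q' = 434.
Then pb = 313 − 0.5·434 = 96 and ps = 727/9 + (1/9)·434 = 129.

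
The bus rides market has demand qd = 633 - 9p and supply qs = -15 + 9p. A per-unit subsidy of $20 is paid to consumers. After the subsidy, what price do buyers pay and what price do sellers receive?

Pre-subsidy: 633 - 9p = -15 + 9p gives p* = 36, q* = 309.
With the rebate, buyers effectively pay pb = ps − 20, where ps is the price sellers receive.
Demand in terms of ps becomes qd = 633 − 9(ps − 20) = 813 - 9ps. Setting this equal to supply: 813 - 9ps = -15 + 9ps, so ps = 46.
Buyers pay pb = 46 − 20 = 26; q' = -15 + 9·46 = 399.

Buyers pay $26; sellers receive $46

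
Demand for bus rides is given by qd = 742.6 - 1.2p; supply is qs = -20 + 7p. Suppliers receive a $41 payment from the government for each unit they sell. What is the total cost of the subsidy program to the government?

Government cost = $27593

Pre-subsidy: 742.6 - 1.2p = -20 + 7p gives p* = 93, q* = 631.
With the subsidy, sellers receive ps = pb + 41 for each unit, where pb is the price buyers pay.
Supply in terms of pb becomes qs = -20 + 7(pb + 41) = 267 + 7pb. Setting this equal to demand: 742.6 - 1.2pb = 267 + 7pb, so pb = 58.
Sellers receive ps = 58 + 41 = 99; q' = 742.6 − 1.2·58 = 673.
Government outlay = subsidy × quantity = 41 × 673 = 27593.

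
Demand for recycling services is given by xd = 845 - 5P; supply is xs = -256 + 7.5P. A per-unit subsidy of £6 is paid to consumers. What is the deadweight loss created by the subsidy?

Pre-subsidy: 845 - 5P = -256 + 7.5P gives P* = 88.08, x* = 404.6.
With the rebate, buyers effectively pay Pb = Ps − 6, where Ps is the price sellers receive.
Demand in terms of Ps becomes xd = 845 − 5(Ps − 6) = 875 - 5Ps. Setting this equal to supply: 875 - 5Ps = -256 + 7.5Ps, so Ps = 90.48.
Buyers pay Pb = 90.48 − 6 = 84.48; x' = -256 + 7.5·90.48 = 422.6.
The subsidy expands output by 422.6 − 404.6 = 18 past the efficient level; on those units the gap between marginal cost and willingness to pay runs from 0 up to 6.
DWL = ½ × 6 × 18 = 54.

Deadweight loss = £54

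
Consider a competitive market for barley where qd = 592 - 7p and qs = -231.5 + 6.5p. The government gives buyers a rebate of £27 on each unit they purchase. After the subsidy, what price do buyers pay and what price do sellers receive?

Buyers pay £48; sellers receive £75

Pre-subsidy: 592 - 7p = -231.5 + 6.5p gives p* = 61, q* = 165.
With the rebate, buyers effectively pay pb = ps − 27, where ps is the price sellers receive.
Demand in terms of ps becomes qd = 592 − 7(ps − 27) = 781 - 7ps. Setting this equal to supply: 781 - 7ps = -231.5 + 6.5ps, so ps = 75.
Buyers pay pb = 75 − 27 = 48; q' = -231.5 + 6.5·75 = 256.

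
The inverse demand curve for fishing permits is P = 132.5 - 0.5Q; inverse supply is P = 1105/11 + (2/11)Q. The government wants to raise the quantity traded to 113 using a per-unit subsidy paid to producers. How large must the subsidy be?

At Q = 113, from the demand curve buyers pay Pb = 132.5 − 0.5·113 = 76; from the supply curve sellers need Ps = 1105/11 + (2/11)·113 = 121.
The subsidy must fill the gap: s = Ps − Pb = 121 − 76 = 45.

Required subsidy s = 45 per unit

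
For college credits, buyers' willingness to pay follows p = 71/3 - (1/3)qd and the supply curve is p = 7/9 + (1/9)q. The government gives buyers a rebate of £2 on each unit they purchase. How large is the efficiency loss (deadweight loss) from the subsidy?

Pre-subsidy: 71/3 - (1/3)q = 7/9 + (1/9)q gives q* = 51.5 and p* = 6.5.
With the rebate, buyers effectively pay pb = ps − 2, where ps is the price sellers receive.
On the curves, pb = 71/3 - (1/3)q and ps = 7/9 + (1/9)q; the wedge ps − pb = 2 gives 7/9 + (1/9)q − (71/3 - (1/3)q) = 2, so q' = 56.
Then pb = 71/3 − (1/3)·56 = 5 and ps = 7/9 + (1/9)·56 = 7.
The subsidy expands output by 56 − 51.5 = 4.5 past the efficient level; on those units the gap between marginal cost and willingness to pay runs from 0 up to 2.
DWL = ½ × 2 × 4.5 = 4.5.

Deadweight loss = £4.5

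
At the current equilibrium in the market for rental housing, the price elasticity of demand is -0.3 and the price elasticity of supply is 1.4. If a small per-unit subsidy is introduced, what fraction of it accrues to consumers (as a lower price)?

For a small subsidy around the equilibrium, the benefit split depends on the relative slopes, which at a point are proportional to the elasticities.
Buyer share = εs/(εs + |εd|) = 1.4/(1.4 + 0.3) = 14/17; seller share = |εd|/(εs + |εd|) = 3/17.

Consumer share = 14/17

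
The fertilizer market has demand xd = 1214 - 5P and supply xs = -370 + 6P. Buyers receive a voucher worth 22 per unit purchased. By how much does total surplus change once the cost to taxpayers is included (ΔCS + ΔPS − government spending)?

Net change in total surplus = -660

Pre-subsidy: 1214 - 5P = -370 + 6P gives P* = 144, x* = 494.
With the rebate, buyers effectively pay Pb = Ps − 22, where Ps is the price sellers receive.
Demand in terms of Ps becomes xd = 1214 − 5(Ps − 22) = 1324 - 5Ps. Setting this equal to supply: 1324 - 5Ps = -370 + 6Ps, so Ps = 154.
Buyers pay Pb = 154 − 22 = 132; x' = -370 + 6·154 = 554.
ΔCS = ½(494 + 554)(144 − 132) = 6288; ΔPS = ½(494 + 554)(154 − 144) = 5240.
Government spending = 22 × 554 = 12188.
Net change = 6288 + 5240 − 12188 = -660. The loss equals the DWL triangle ½·22·60.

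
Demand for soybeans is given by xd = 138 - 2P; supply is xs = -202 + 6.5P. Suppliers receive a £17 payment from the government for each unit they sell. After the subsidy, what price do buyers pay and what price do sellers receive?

Pre-subsidy: 138 - 2P = -202 + 6.5P gives P* = 40, x* = 58.
With the subsidy, sellers receive Ps = Pb + 17 for each unit, where Pb is the price buyers pay.
Supply in terms of Pb becomes xs = -202 + 6.5(Pb + 17) = -91.5 + 6.5Pb. Setting this equal to demand: 138 - 2Pb = -91.5 + 6.5Pb, so Pb = 27.
Sellers receive Ps = 27 + 17 = 44; x' = 138 − 2·27 = 84.

Buyers pay £27; sellers receive £44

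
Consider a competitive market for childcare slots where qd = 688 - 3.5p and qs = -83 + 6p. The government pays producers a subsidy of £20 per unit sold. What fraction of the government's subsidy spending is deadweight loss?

Pre-subsidy: 688 - 3.5p = -83 + 6p gives p* = 1542/19, q* = 7675/19.
With the subsidy, sellers receive ps = pb + 20 for each unit, where pb is the price buyers pay.
Supply in terms of pb becomes qs = -83 + 6(pb + 20) = 37 + 6pb. Setting this equal to demand: 688 - 3.5pb = 37 + 6pb, so pb = 1302/19.
Sellers receive ps = 1302/19 + 20 = 1682/19; q' = 688 − 3.5·(1302/19) = 8515/19.
ΔCS = ½(7675/19 + 8515/19)(1542/19 − 1302/19) = 1942800/361; ΔPS = ½(7675/19 + 8515/19)(1682/19 − 1542/19) = 1133300/361.
Government spending = 20 × 8515/19 = 170300/19.
DWL = ½ × 20 × (8515/19 − 7675/19) = 8400/19; fraction = (8400/19) / (170300/19) = 84/1703.

DWL / government spending = 84/1703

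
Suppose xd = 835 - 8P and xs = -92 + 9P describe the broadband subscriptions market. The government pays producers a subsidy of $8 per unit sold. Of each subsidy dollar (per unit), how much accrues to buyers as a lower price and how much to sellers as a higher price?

Pre-subsidy: 835 - 8P = -92 + 9P gives P* = 927/17, x* = 6779/17.
With the subsidy, sellers receive Ps = Pb + 8 for each unit, where Pb is the price buyers pay.
Supply in terms of Pb becomes xs = -92 + 9(Pb + 8) = -20 + 9Pb. Setting this equal to demand: 835 - 8Pb = -20 + 9Pb, so Pb = 855/17.
Sellers receive Ps = 855/17 + 8 = 991/17; x' = 835 − 8·(855/17) = 7355/17.
Buyers' price falls by P* − Pb = 927/17 − 855/17 = 72/17; sellers' price rises by Ps − P* = 991/17 − 927/17 = 64/17.

Buyers gain 72/17 per unit; sellers gain 64/17 per unit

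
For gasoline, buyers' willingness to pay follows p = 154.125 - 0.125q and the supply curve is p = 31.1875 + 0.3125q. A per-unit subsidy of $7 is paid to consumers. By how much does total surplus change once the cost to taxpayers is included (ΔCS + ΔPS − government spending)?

Net change in total surplus = -$56

Pre-subsidy: 154.125 - 0.125q = 31.1875 + 0.3125q gives q* = 281 and p* = 119.
With the rebate, buyers effectively pay pb = ps − 7, where ps is the price sellers receive.
On the curves, pb = 154.125 - 0.125q and ps = 31.1875 + 0.3125q; the wedge ps − pb = 7 gives 31.1875 + 0.3125q − (154.125 - 0.125q) = 7, so q' = 297.
Then pb = 154.125 − 0.125·297 = 117 and ps = 31.1875 + 0.3125·297 = 124.
ΔCS = ½(281 + 297)(119 − 117) = 578; ΔPS = ½(281 + 297)(124 − 119) = 1445.
Government spending = 7 × 297 = 2079.
Net change = 578 + 1445 − 2079 = -56. The loss equals the DWL triangle ½·7·16.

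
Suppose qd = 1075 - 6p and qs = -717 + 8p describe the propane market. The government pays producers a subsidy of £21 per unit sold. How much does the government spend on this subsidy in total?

Pre-subsidy: 1075 - 6p = -717 + 8p gives p* = 128, q* = 307.
With the subsidy, sellers receive ps = pb + 21 for each unit, where pb is the price buyers pay.
Supply in terms of pb becomes qs = -717 + 8(pb + 21) = -549 + 8pb. Setting this equal to demand: 1075 - 6pb = -549 + 8pb, so pb = 116.
Sellers receive ps = 116 + 21 = 137; q' = 1075 − 6·116 = 379.
Government outlay = subsidy × quantity = 21 × 379 = 7959.

Government cost = £7959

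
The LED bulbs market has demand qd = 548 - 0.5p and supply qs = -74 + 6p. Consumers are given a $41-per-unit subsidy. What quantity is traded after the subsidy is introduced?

Pre-subsidy: 548 - 0.5p = -74 + 6p gives p* = 1244/13, q* = 6502/13.
With the rebate, buyers effectively pay pb = ps − 41, where ps is the price sellers receive.
Demand in terms of ps becomes qd = 548 − 0.5(ps − 41) = 568.5 - 0.5ps. Setting this equal to supply: 568.5 - 0.5ps = -74 + 6ps, so ps = 1285/13.
Buyers pay pb = 1285/13 − 41 = 752/13; q' = -74 + 6·(1285/13) = 6748/13.

q' = 6748/13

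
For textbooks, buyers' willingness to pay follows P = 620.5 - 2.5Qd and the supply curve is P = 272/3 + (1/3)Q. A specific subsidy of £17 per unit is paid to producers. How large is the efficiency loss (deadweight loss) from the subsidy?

Pre-subsidy: 620.5 - 2.5Q = 272/3 + (1/3)Q gives Q* = 187 and P* = 153.
With the subsidy, sellers receive Ps = Pb + 17 for each unit, where Pb is the price buyers pay.
On the curves, Pb = 620.5 - 2.5Q and Ps = 272/3 + (1/3)Q; the wedge Ps − Pb = 17 gives 272/3 + (1/3)Q − (620.5 - 2.5Q) = 17, so Q' = 193.
Then Pb = 620.5 − 2.5·193 = 138 and Ps = 272/3 + (1/3)·193 = 155.
The subsidy expands output by 193 − 187 = 6 past the efficient level; on those units the gap between marginal cost and willingness to pay runs from 0 up to 17.
DWL = ½ × 17 × 6 = 51.

Deadweight loss = £51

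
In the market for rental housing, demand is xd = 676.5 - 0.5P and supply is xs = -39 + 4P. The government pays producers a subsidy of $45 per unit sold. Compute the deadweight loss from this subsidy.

Pre-subsidy: 676.5 - 0.5P = -39 + 4P gives P* = 159, x* = 597.
With the subsidy, sellers receive Ps = Pb + 45 for each unit, where Pb is the price buyers pay.
Supply in terms of Pb becomes xs = -39 + 4(Pb + 45) = 141 + 4Pb. Setting this equal to demand: 676.5 - 0.5Pb = 141 + 4Pb, so Pb = 119.
Sellers receive Ps = 119 + 45 = 164; x' = 676.5 − 0.5·119 = 617.
The subsidy expands output by 617 − 597 = 20 past the efficient level; on those units the gap between marginal cost and willingness to pay runs from 0 up to 45.
DWL = ½ × 45 × 20 = 450.

Deadweight loss = $450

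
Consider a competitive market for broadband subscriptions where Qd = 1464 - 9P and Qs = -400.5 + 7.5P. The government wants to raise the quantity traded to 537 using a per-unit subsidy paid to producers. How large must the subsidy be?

Required subsidy s = 22 per unit

At Q = 537, invert demand for the buyer price: Pb = (1464 − 537)/9 = 103; invert supply for the seller price: Ps = (537 − (-400.5))/7.5 = 125.
The subsidy must fill the gap: s = Ps − Pb = 125 − 103 = 22.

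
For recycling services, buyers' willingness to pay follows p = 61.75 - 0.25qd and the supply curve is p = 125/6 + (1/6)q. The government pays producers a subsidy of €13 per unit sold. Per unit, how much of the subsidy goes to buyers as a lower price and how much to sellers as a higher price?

Pre-subsidy: 61.75 - 0.25q = 125/6 + (1/6)q gives q* = 98.2 and p* = 37.2.
With the subsidy, sellers receive ps = pb + 13 for each unit, where pb is the price buyers pay.
On the curves, pb = 61.75 - 0.25q and ps = 125/6 + (1/6)q; the wedge ps − pb = 13 gives 125/6 + (1/6)q − (61.75 - 0.25q) = 13, so q' = 129.4.
Then pb = 61.75 − 0.25·129.4 = 29.4 and ps = 125/6 + (1/6)·129.4 = 42.4.
Buyers' price falls by p* − pb = 37.2 − 29.4 = 7.8; sellers' price rises by ps − p* = 42.4 − 37.2 = 5.2.

Buyers gain €7.8 per unit; sellers gain €5.2 per unit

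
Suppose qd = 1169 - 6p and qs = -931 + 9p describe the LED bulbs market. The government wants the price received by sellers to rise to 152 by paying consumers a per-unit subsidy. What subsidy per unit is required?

At a seller price of 152, quantity supplied is -931 + 9·152 = 437.
Buyers absorb 437 only when they pay pb with 1169 − 6·pb = 437, i.e. pb = 122.
s = ps − pb = 152 − 122 = 30.

Required subsidy s = 30 per unit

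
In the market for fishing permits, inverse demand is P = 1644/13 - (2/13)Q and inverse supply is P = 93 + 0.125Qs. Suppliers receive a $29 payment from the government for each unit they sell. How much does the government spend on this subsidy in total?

Government cost = $6496

Pre-subsidy: 1644/13 - (2/13)Q = 93 + 0.125Q gives Q* = 120 and P* = 108.
With the subsidy, sellers receive Ps = Pb + 29 for each unit, where Pb is the price buyers pay.
On the curves, Pb = 1644/13 - (2/13)Q and Ps = 93 + 0.125Q; the wedge Ps − Pb = 29 gives 93 + 0.125Q − (1644/13 - (2/13)Q) = 29, so Q' = 224.
Then Pb = 1644/13 − (2/13)·224 = 92 and Ps = 93 + 0.125·224 = 121.
Government outlay = subsidy × quantity = 29 × 224 = 6496.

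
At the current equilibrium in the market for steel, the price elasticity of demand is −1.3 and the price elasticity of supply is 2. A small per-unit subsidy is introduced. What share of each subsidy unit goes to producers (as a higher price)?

Producer share = 13/33

For a small subsidy around the equilibrium, the benefit split depends on the relative slopes, which at a point are proportional to the elasticities.
Buyer share = εs/(εs + |εd|) = 2/(2 + 1.3) = 20/33; seller share = |εd|/(εs + |εd|) = 13/33.
So producers capture 13/33 of the subsidy.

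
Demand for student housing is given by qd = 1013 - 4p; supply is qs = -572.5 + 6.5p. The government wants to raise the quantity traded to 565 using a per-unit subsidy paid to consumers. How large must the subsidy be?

At q = 565, invert demand for the buyer price: pb = (1013 − 565)/4 = 112; invert supply for the seller price: ps = (565 − (-572.5))/6.5 = 175.
The subsidy must fill the gap: s = ps − pb = 175 − 112 = 63.

Required subsidy s = 63 per unit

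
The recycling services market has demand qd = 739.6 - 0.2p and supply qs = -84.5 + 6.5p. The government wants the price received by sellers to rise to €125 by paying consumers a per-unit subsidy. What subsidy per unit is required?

At a seller price of 125, quantity supplied is -84.5 + 6.5·125 = 728.
Buyers absorb 728 only when they pay pb with 739.6 − 0.2·pb = 728, i.e. pb = 58.
s = ps − pb = 125 − 58 = 67.

Required subsidy s = €67 per unit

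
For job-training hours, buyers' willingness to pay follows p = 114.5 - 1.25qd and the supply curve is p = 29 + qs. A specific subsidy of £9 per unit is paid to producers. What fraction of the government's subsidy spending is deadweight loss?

Pre-subsidy: 114.5 - 1.25q = 29 + q gives q* = 38 and p* = 67.
With the subsidy, sellers receive ps = pb + 9 for each unit, where pb is the price buyers pay.
On the curves, pb = 114.5 - 1.25q and ps = 29 + q; the wedge ps − pb = 9 gives 29 + q − (114.5 - 1.25q) = 9, so q' = 42.
Then pb = 114.5 − 1.25·42 = 62 and ps = 29 + 1·42 = 71.
ΔCS = ½(38 + 42)(67 − 62) = 200; ΔPS = ½(38 + 42)(71 − 67) = 160.
Government spending = 9 × 42 = 378.
DWL = ½ × 9 × (42 − 38) = 18; fraction = 18 / 378 = 1/21.

DWL / government spending = 1/21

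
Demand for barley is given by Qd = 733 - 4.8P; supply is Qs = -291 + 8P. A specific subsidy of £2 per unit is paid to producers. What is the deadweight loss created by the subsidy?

Deadweight loss = £6

Pre-subsidy: 733 - 4.8P = -291 + 8P gives P* = 80, Q* = 349.
With the subsidy, sellers receive Ps = Pb + 2 for each unit, where Pb is the price buyers pay.
Supply in terms of Pb becomes Qs = -291 + 8(Pb + 2) = -275 + 8Pb. Setting this equal to demand: 733 - 4.8Pb = -275 + 8Pb, so Pb = 78.75.
Sellers receive Ps = 78.75 + 2 = 80.75; Q' = 733 − 4.8·78.75 = 355.
The subsidy expands output by 355 − 349 = 6 past the efficient level; on those units the gap between marginal cost and willingness to pay runs from 0 up to 2.
DWL = ½ × 2 × 6 = 6.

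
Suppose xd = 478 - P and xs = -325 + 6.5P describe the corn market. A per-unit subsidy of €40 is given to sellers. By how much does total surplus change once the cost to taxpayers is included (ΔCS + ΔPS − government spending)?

Net change in total surplus = -2080/3

Pre-subsidy: 478 - P = -325 + 6.5P gives P* = 1606/15, x* = 5564/15.
With the subsidy, sellers receive Ps = Pb + 40 for each unit, where Pb is the price buyers pay.
Supply in terms of Pb becomes xs = -325 + 6.5(Pb + 40) = -65 + 6.5Pb. Setting this equal to demand: 478 - Pb = -65 + 6.5Pb, so Pb = 72.4.
Sellers receive Ps = 72.4 + 40 = 112.4; x' = 478 − 1·72.4 = 405.6.
ΔCS = ½(5564/15 + 405.6)(1606/15 − 72.4) = 605696/45; ΔPS = ½(5564/15 + 405.6)(112.4 − 1606/15) = 93184/45.
Government spending = 40 × 405.6 = 16224.
Net change = 605696/45 + 93184/45 − 16224 = -2080/3. The loss equals the DWL triangle ½·40·104/3.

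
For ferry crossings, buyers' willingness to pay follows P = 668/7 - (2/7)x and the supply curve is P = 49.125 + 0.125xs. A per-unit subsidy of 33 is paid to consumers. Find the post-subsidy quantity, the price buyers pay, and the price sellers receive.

x' = 4441/23; buyers pay 926/23; sellers receive 1685/23

Pre-subsidy: 668/7 - (2/7)x = 49.125 + 0.125x gives x* = 2593/23 and P* = 1454/23.
With the rebate, buyers effectively pay Pb = Ps − 33, where Ps is the price sellers receive.
On the curves, Pb = 668/7 - (2/7)x and Ps = 49.125 + 0.125x; the wedge Ps − Pb = 33 gives 49.125 + 0.125x − (668/7 - (2/7)x) = 33, so x' = 4441/23.
Then Pb = 668/7 − (2/7)·(4441/23) = 926/23 and Ps = 49.125 + 0.125·(4441/23) = 1685/23.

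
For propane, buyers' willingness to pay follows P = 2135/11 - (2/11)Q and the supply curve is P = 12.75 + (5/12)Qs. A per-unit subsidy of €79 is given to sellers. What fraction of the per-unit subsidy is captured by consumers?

Pre-subsidy: 2135/11 - (2/11)Q = 12.75 + (5/12)Q gives Q* = 303 and P* = 139.
With the subsidy, sellers receive Ps = Pb + 79 for each unit, where Pb is the price buyers pay.
On the curves, Pb = 2135/11 - (2/11)Q and Ps = 12.75 + (5/12)Q; the wedge Ps − Pb = 79 gives 12.75 + (5/12)Q − (2135/11 - (2/11)Q) = 79, so Q' = 435.
Then Pb = 2135/11 − (2/11)·435 = 115 and Ps = 12.75 + (5/12)·435 = 194.
Buyers' price falls by P* − Pb = 139 − 115 = 24; sellers' price rises by Ps − P* = 194 − 139 = 55.
So consumers capture 24/79 = 24/79 of each unit of subsidy.

Consumer share = 24/79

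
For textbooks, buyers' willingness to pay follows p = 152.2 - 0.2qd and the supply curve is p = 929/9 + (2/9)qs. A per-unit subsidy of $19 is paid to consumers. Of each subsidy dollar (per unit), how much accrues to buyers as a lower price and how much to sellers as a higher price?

Pre-subsidy: 152.2 - 0.2q = 929/9 + (2/9)q gives q* = 116 and p* = 129.
With the rebate, buyers effectively pay pb = ps − 19, where ps is the price sellers receive.
On the curves, pb = 152.2 - 0.2q and ps = 929/9 + (2/9)q; the wedge ps − pb = 19 gives 929/9 + (2/9)q − (152.2 - 0.2q) = 19, so q' = 161.
Then pb = 152.2 − 0.2·161 = 120 and ps = 929/9 + (2/9)·161 = 139.
Buyers' price falls by p* − pb = 129 − 120 = 9; sellers' price rises by ps − p* = 139 − 129 = 10.

Buyers gain $9 per unit; sellers gain $10 per unit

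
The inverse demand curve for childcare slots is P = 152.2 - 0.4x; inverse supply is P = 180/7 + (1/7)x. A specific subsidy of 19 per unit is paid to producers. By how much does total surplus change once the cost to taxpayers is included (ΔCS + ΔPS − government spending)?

Pre-subsidy: 152.2 - 0.4x = 180/7 + (1/7)x gives x* = 233 and P* = 59.
With the subsidy, sellers receive Ps = Pb + 19 for each unit, where Pb is the price buyers pay.
On the curves, Pb = 152.2 - 0.4x and Ps = 180/7 + (1/7)x; the wedge Ps − Pb = 19 gives 180/7 + (1/7)x − (152.2 - 0.4x) = 19, so x' = 268.
Then Pb = 152.2 − 0.4·268 = 45 and Ps = 180/7 + (1/7)·268 = 64.
ΔCS = ½(233 + 268)(59 − 45) = 3507; ΔPS = ½(233 + 268)(64 − 59) = 1252.5.
Government spending = 19 × 268 = 5092.
Net change = 3507 + 1252.5 − 5092 = -332.5. The loss equals the DWL triangle ½·19·35.

Net change in total surplus = -332.5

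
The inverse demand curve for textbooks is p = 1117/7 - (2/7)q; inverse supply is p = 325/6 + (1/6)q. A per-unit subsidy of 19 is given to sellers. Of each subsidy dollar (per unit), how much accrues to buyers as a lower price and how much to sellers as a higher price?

Buyers gain 12 per unit; sellers gain 7 per unit

Pre-subsidy: 1117/7 - (2/7)q = 325/6 + (1/6)q gives q* = 233 and p* = 93.
With the subsidy, sellers receive ps = pb + 19 for each unit, where pb is the price buyers pay.
On the curves, pb = 1117/7 - (2/7)q and ps = 325/6 + (1/6)q; the wedge ps − pb = 19 gives 325/6 + (1/6)q − (1117/7 - (2/7)q) = 19, so q' = 275.
Then pb = 1117/7 − (2/7)·275 = 81 and ps = 325/6 + (1/6)·275 = 100.
Buyers' price falls by p* − pb = 93 − 81 = 12; sellers' price rises by ps − p* = 100 − 93 = 7.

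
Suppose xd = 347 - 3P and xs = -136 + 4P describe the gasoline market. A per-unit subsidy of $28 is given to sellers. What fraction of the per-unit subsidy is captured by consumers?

Pre-subsidy: 347 - 3P = -136 + 4P gives P* = 69, x* = 140.
With the subsidy, sellers receive Ps = Pb + 28 for each unit, where Pb is the price buyers pay.
Supply in terms of Pb becomes xs = -136 + 4(Pb + 28) = -24 + 4Pb. Setting this equal to demand: 347 - 3Pb = -24 + 4Pb, so Pb = 53.
Sellers receive Ps = 53 + 28 = 81; x' = 347 − 3·53 = 188.
Buyers' price falls by P* − Pb = 69 − 53 = 16; sellers' price rises by Ps − P* = 81 − 69 = 12.
So consumers capture 16/28 = 4/7 of each unit of subsidy.

Consumer share = 4/7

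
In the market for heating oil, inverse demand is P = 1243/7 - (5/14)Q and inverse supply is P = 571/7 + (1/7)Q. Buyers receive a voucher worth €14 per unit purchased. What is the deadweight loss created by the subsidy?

Deadweight loss = €196

Pre-subsidy: 1243/7 - (5/14)Q = 571/7 + (1/7)Q gives Q* = 192 and P* = 109.
With the rebate, buyers effectively pay Pb = Ps − 14, where Ps is the price sellers receive.
On the curves, Pb = 1243/7 - (5/14)Q and Ps = 571/7 + (1/7)Q; the wedge Ps − Pb = 14 gives 571/7 + (1/7)Q − (1243/7 - (5/14)Q) = 14, so Q' = 220.
Then Pb = 1243/7 − (5/14)·220 = 99 and Ps = 571/7 + (1/7)·220 = 113.
The subsidy expands output by 220 − 192 = 28 past the efficient level; on those units the gap between marginal cost and willingness to pay runs from 0 up to 14.
DWL = ½ × 14 × 28 = 196.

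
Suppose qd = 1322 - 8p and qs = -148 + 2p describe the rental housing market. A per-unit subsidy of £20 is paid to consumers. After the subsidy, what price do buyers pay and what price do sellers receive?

Buyers pay £143; sellers receive £163

Pre-subsidy: 1322 - 8p = -148 + 2p gives p* = 147, q* = 146.
With the rebate, buyers effectively pay pb = ps − 20, where ps is the price sellers receive.
Demand in terms of ps becomes qd = 1322 − 8(ps − 20) = 1482 - 8ps. Setting this equal to supply: 1482 - 8ps = -148 + 2ps, so ps = 163.
Buyers pay pb = 163 − 20 = 143; q' = -148 + 2·163 = 178.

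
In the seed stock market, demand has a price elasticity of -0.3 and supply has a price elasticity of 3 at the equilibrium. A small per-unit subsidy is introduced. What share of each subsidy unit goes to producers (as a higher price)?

For a small subsidy around the equilibrium, the benefit split depends on the relative slopes, which at a point are proportional to the elasticities.
Buyer share = εs/(εs + |εd|) = 3/(3 + 0.3) = 10/11; seller share = |εd|/(εs + |εd|) = 1/11.
So producers capture 1/11 of the subsidy.

Producer share = 1/11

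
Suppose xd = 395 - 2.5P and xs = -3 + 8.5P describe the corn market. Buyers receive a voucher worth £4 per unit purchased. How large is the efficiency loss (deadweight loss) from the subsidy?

Deadweight loss = 170/11

Pre-subsidy: 395 - 2.5P = -3 + 8.5P gives P* = 398/11, x* = 3350/11.
With the rebate, buyers effectively pay Pb = Ps − 4, where Ps is the price sellers receive.
Demand in terms of Ps becomes xd = 395 − 2.5(Ps − 4) = 405 - 2.5Ps. Setting this equal to supply: 405 - 2.5Ps = -3 + 8.5Ps, so Ps = 408/11.
Buyers pay Pb = 408/11 − 4 = 364/11; x' = -3 + 8.5·(408/11) = 3435/11.
The subsidy expands output by 3435/11 − 3350/11 = 85/11 past the efficient level; on those units the gap between marginal cost and willingness to pay runs from 0 up to 4.
DWL = ½ × 4 × 85/11 = 170/11.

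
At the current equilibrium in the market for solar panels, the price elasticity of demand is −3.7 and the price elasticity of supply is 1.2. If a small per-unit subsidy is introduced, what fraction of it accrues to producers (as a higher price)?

Producer share = 37/49

For a small subsidy around the equilibrium, the benefit split depends on the relative slopes, which at a point are proportional to the elasticities.
Buyer share = εs/(εs + |εd|) = 1.2/(1.2 + 3.7) = 12/49; seller share = |εd|/(εs + |εd|) = 37/49.
So producers capture 37/49 of the subsidy.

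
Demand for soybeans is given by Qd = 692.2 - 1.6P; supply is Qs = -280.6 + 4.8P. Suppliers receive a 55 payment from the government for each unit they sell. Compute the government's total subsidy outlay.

Government cost = 28325

Pre-subsidy: 692.2 - 1.6P = -280.6 + 4.8P gives P* = 152, Q* = 449.
With the subsidy, sellers receive Ps = Pb + 55 for each unit, where Pb is the price buyers pay.
Supply in terms of Pb becomes Qs = -280.6 + 4.8(Pb + 55) = -16.6 + 4.8Pb. Setting this equal to demand: 692.2 - 1.6Pb = -16.6 + 4.8Pb, so Pb = 110.75.
Sellers receive Ps = 110.75 + 55 = 165.75; Q' = 692.2 − 1.6·110.75 = 515.
Government outlay = subsidy × quantity = 55 × 515 = 28325.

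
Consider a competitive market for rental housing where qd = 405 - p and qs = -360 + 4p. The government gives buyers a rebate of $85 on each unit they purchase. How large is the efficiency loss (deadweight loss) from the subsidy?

Deadweight loss = $2890

Pre-subsidy: 405 - p = -360 + 4p gives p* = 153, q* = 252.
With the rebate, buyers effectively pay pb = ps − 85, where ps is the price sellers receive.
Demand in terms of ps becomes qd = 405 − 1(ps − 85) = 490 - ps. Setting this equal to supply: 490 - ps = -360 + 4ps, so ps = 170.
Buyers pay pb = 170 − 85 = 85; q' = -360 + 4·170 = 320.
The subsidy expands output by 320 − 252 = 68 past the efficient level; on those units the gap between marginal cost and willingness to pay runs from 0 up to 85.
DWL = ½ × 85 × 68 = 2890.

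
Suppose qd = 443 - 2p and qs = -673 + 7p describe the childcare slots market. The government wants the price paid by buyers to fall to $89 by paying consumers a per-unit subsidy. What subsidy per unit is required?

Required subsidy s = $45 per unit

At a buyer price of 89, quantity demanded is 443 − 2·89 = 265.
Sellers supply 265 only when they receive ps with -673 + 7·ps = 265, i.e. ps = 134.
s = ps − pb = 134 − 89 = 45.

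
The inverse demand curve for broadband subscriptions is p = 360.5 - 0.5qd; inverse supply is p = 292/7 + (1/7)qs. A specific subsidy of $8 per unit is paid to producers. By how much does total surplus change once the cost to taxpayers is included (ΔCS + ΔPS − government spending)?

Pre-subsidy: 360.5 - 0.5q = 292/7 + (1/7)q gives q* = 4463/9 and p* = 1013/9.
With the subsidy, sellers receive ps = pb + 8 for each unit, where pb is the price buyers pay.
On the curves, pb = 360.5 - 0.5q and ps = 292/7 + (1/7)q; the wedge ps − pb = 8 gives 292/7 + (1/7)q − (360.5 - 0.5q) = 8, so q' = 1525/3.
Then pb = 360.5 − 0.5·(1525/3) = 319/3 and ps = 292/7 + (1/7)·(1525/3) = 343/3.
ΔCS = ½(4463/9 + 1525/3)(1013/9 − 319/3) = 253064/81; ΔPS = ½(4463/9 + 1525/3)(343/3 − 1013/9) = 72304/81.
Government spending = 8 × 1525/3 = 12200/3.
Net change = 253064/81 + 72304/81 − 12200/3 = -448/9. The loss equals the DWL triangle ½·8·112/9.

Net change in total surplus = -448/9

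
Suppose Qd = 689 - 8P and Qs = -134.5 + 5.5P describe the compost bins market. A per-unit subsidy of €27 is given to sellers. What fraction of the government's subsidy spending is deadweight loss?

Pre-subsidy: 689 - 8P = -134.5 + 5.5P gives P* = 61, Q* = 201.
With the subsidy, sellers receive Ps = Pb + 27 for each unit, where Pb is the price buyers pay.
Supply in terms of Pb becomes Qs = -134.5 + 5.5(Pb + 27) = 14 + 5.5Pb. Setting this equal to demand: 689 - 8Pb = 14 + 5.5Pb, so Pb = 50.
Sellers receive Ps = 50 + 27 = 77; Q' = 689 − 8·50 = 289.
ΔCS = ½(201 + 289)(61 − 50) = 2695; ΔPS = ½(201 + 289)(77 − 61) = 3920.
Government spending = 27 × 289 = 7803.
DWL = ½ × 27 × (289 − 201) = 1188; fraction = 1188 / 7803 = 44/289.

DWL / government spending = 44/289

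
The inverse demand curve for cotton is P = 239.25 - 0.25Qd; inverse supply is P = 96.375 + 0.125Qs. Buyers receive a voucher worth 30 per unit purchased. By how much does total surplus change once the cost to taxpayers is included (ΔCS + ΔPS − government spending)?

Pre-subsidy: 239.25 - 0.25Q = 96.375 + 0.125Q gives Q* = 381 and P* = 144.
With the rebate, buyers effectively pay Pb = Ps − 30, where Ps is the price sellers receive.
On the curves, Pb = 239.25 - 0.25Q and Ps = 96.375 + 0.125Q; the wedge Ps − Pb = 30 gives 96.375 + 0.125Q − (239.25 - 0.25Q) = 30, so Q' = 461.
Then Pb = 239.25 − 0.25·461 = 124 and Ps = 96.375 + 0.125·461 = 154.
ΔCS = ½(381 + 461)(144 − 124) = 8420; ΔPS = ½(381 + 461)(154 − 144) = 4210.
Government spending = 30 × 461 = 13830.
Net change = 8420 + 4210 − 13830 = -1200. The loss equals the DWL triangle ½·30·80.

Net change in total surplus = -1200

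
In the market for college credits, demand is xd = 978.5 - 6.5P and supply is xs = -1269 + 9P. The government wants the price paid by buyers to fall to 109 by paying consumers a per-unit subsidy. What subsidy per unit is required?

At a buyer price of 109, quantity demanded is 978.5 − 6.5·109 = 270.
Sellers supply 270 only when they receive Ps with -1269 + 9·Ps = 270, i.e. Ps = 171.
s = Ps − Pb = 171 − 109 = 62.

Required subsidy s = 62 per unit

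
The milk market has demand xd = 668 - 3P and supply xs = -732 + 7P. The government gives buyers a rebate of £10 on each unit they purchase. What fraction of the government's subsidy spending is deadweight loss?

DWL / government spending = 21/538

Pre-subsidy: 668 - 3P = -732 + 7P gives P* = 140, x* = 248.
With the rebate, buyers effectively pay Pb = Ps − 10, where Ps is the price sellers receive.
Demand in terms of Ps becomes xd = 668 − 3(Ps − 10) = 698 - 3Ps. Setting this equal to supply: 698 - 3Ps = -732 + 7Ps, so Ps = 143.
Buyers pay Pb = 143 − 10 = 133; x' = -732 + 7·143 = 269.
ΔCS = ½(248 + 269)(140 − 133) = 1809.5; ΔPS = ½(248 + 269)(143 − 140) = 775.5.
Government spending = 10 × 269 = 2690.
DWL = ½ × 10 × (269 − 248) = 105; fraction = 105 / 2690 = 21/538.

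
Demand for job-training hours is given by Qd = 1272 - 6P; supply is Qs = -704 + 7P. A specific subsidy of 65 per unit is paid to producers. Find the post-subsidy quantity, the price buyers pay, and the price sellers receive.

Pre-subsidy: 1272 - 6P = -704 + 7P gives P* = 152, Q* = 360.
With the subsidy, sellers receive Ps = Pb + 65 for each unit, where Pb is the price buyers pay.
Supply in terms of Pb becomes Qs = -704 + 7(Pb + 65) = -249 + 7Pb. Setting this equal to demand: 1272 - 6Pb = -249 + 7Pb, so Pb = 117.
Sellers receive Ps = 117 + 65 = 182; Q' = 1272 − 6·117 = 570.

Q' = 570; buyers pay 117; sellers receive 182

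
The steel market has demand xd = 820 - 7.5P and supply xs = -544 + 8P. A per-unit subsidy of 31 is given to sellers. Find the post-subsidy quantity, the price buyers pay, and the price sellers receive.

x' = 280; buyers pay 72; sellers receive 103

Pre-subsidy: 820 - 7.5P = -544 + 8P gives P* = 88, x* = 160.
With the subsidy, sellers receive Ps = Pb + 31 for each unit, where Pb is the price buyers pay.
Supply in terms of Pb becomes xs = -544 + 8(Pb + 31) = -296 + 8Pb. Setting this equal to demand: 820 - 7.5Pb = -296 + 8Pb, so Pb = 72.
Sellers receive Ps = 72 + 31 = 103; x' = 820 − 7.5·72 = 280.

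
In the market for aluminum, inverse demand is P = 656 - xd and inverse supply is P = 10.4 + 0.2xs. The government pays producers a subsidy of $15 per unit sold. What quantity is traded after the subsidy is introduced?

Pre-subsidy: 656 - x = 10.4 + 0.2x gives x* = 538 and P* = 118.
With the subsidy, sellers receive Ps = Pb + 15 for each unit, where Pb is the price buyers pay.
On the curves, Pb = 656 - x and Ps = 10.4 + 0.2x; the wedge Ps − Pb = 15 gives 10.4 + 0.2x − (656 - x) = 15, so x' = 550.5.
Then Pb = 656 − 1·550.5 = 105.5 and Ps = 10.4 + 0.2·550.5 = 120.5.

x' = 550.5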